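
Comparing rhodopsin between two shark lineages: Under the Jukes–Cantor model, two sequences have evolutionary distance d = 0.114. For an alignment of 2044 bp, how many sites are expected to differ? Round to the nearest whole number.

216

Invert JC69: p = (3/4)(1 − e^(−4d/3)) = 0.75 × (1 − e^(-0.152)) = 0.75 × (1 − 0.858988) = 0.105759.
Expected differing sites = pL ≈ 0.105759 × 2044 = 216.171396 ≈ 216.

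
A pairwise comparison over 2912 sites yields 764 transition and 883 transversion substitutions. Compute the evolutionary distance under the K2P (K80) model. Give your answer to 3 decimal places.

1.113

P = 764/2912 ≈ 0.262363 and Q = 883/2912 ≈ 0.303228.
Under the Kimura two-parameter model, d = −½ ln(1 − 2P − Q) − ¼ ln(1 − 2Q).
1 − 2P − Q = 0.172046, giving −½ ln(0.172046) = 0.879997.
1 − 2Q = 0.393544, giving −¼ ln(0.393544) = 0.233141.
d = 0.879997 + 0.233141 = 1.113138.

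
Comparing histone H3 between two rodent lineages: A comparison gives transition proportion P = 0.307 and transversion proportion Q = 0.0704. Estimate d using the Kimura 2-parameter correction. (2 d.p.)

0.61

Under the Kimura two-parameter model, d = −½ ln(1 − 2P − Q) − ¼ ln(1 − 2Q).
1 − 2P − Q = 0.3156, giving −½ ln(0.3156) = 0.576640.
1 − 2Q = 0.8592, giving −¼ ln(0.8592) = 0.037938.
d = 0.576640 + 0.037938 = 0.614578.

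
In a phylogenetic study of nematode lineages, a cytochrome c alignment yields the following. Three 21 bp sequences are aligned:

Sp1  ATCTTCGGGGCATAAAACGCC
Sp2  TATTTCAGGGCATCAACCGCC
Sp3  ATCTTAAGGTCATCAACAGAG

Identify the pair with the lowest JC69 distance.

Sp1 and Sp2

Sp1–Sp2: 6/21 differ, p = 0.286, d = 0.360.
Sp1–Sp3: 8/21 differ, p = 0.381, d = 0.532.
Sp2–Sp3: 8/21 differ, p = 0.381, d = 0.532.
The smallest distance is between Sp1 and Sp2.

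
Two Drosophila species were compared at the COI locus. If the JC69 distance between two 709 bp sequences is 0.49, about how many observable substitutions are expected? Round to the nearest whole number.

Invert JC69: p = (3/4)(1 − e^(−4d/3)) = 0.75 × (1 − e^(-0.653333)) = 0.75 × (1 − 0.520309) = 0.359768.
Expected differing sites = pL ≈ 0.359768 × 709 = 255.075512 ≈ 255.

255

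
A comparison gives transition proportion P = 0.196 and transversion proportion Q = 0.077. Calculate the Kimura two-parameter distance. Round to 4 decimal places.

0.3583

Under the Kimura two-parameter model, d = −½ ln(1 − 2P − Q) − ¼ ln(1 − 2Q).
1 − 2P − Q = 0.531, giving −½ ln(0.531) = 0.316497.
1 − 2Q = 0.846, giving −¼ ln(0.846) = 0.041809.
d = 0.316497 + 0.041809 = 0.358306.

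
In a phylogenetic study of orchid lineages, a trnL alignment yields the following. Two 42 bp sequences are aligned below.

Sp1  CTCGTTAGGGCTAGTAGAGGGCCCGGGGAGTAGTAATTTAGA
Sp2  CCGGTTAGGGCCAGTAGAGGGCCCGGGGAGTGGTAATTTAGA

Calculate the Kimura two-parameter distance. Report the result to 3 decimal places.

0.103

Of 42 sites, 3 differences are transitions and 1 are transversions, so P = 3/42 ≈ 0.071429 and Q = 1/42 ≈ 0.02381.
Under the Kimura two-parameter model, d = −½ ln(1 − 2P − Q) − ¼ ln(1 − 2Q).
1 − 2P − Q = 0.833332, giving −½ ln(0.833332) = 0.091162.
1 − 2Q = 0.95238, giving −¼ ln(0.95238) = 0.012198.
d = 0.091162 + 0.012198 = 0.103360.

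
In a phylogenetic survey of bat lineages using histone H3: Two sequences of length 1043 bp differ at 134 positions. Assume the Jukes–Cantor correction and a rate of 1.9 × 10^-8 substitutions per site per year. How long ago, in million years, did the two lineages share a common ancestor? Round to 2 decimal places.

p = 134/1043 ≈ 0.128476.
d = −(3/4) ln(1 − 4p/3) = −0.75 ln(1 − 0.171301) = −0.75 ln(0.828699)
  = −0.75 × (-0.187898) = 0.140924 substitutions/site.
Under a molecular clock d = 2μt, so t = d/(2μ) = 0.140924 / (2 × 1.9 × 10^-8) = 3.71 million years.

3.71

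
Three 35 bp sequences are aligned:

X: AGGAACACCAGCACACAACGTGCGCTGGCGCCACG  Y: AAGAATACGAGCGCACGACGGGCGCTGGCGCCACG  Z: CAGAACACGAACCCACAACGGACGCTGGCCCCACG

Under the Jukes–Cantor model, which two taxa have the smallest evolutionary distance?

X and Y

X–Y: 6/35 differ, p = 0.171, d = 0.195.
X–Z: 8/35 differ, p = 0.229, d = 0.273.
Y–Z: 7/35 differ, p = 0.200, d = 0.233.
The smallest distance is between X and Y.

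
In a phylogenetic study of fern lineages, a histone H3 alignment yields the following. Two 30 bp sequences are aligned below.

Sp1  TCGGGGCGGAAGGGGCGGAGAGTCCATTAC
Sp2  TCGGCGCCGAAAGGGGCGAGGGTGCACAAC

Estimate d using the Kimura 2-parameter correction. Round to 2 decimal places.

Of 30 sites, 3 differences are transitions and 6 are transversions, so P = 3/30 = 0.1 and Q = 6/30 = 0.2.
Under the Kimura two-parameter model, d = −½ ln(1 − 2P − Q) − ¼ ln(1 − 2Q).
1 − 2P − Q = 0.6, giving −½ ln(0.6) = 0.255413.
1 − 2Q = 0.6, giving −¼ ln(0.6) = 0.127706.
d = 0.255413 + 0.127706 = 0.383119.

0.38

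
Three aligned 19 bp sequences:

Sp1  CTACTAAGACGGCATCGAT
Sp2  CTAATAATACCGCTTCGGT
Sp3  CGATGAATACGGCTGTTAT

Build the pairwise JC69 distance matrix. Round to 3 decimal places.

Sp1–Sp2: 5/19 sites differ → p ≈ 0.263158, d = −0.75 ln(1 − 0.350877) = 0.324100 ≈ 0.324.
Sp1–Sp3: 8/19 sites differ → p ≈ 0.421053, d = −0.75 ln(1 − 0.561404) = 0.618132 ≈ 0.618.
Sp2–Sp3: 8/19 sites differ → p ≈ 0.421053, d = −0.75 ln(1 − 0.561404) = 0.618132 ≈ 0.618.

d(Sp1,Sp2) = 0.324, d(Sp1,Sp3) = 0.618, d(Sp2,Sp3) = 0.618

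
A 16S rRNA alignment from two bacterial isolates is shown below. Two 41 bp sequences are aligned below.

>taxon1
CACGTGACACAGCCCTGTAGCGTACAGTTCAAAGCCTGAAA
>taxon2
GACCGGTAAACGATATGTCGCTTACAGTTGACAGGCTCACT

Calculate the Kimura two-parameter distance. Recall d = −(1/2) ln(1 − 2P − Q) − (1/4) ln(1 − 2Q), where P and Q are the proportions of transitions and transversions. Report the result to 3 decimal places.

0.753

Of 41 sites, 1 differences are transitions and 17 are transversions, so P = 1/41 ≈ 0.02439 and Q = 17/41 ≈ 0.414634.
Under the Kimura two-parameter model, d = −½ ln(1 − 2P − Q) − ¼ ln(1 − 2Q).
1 − 2P − Q = 0.536586, giving −½ ln(0.536586) = 0.311264.
1 − 2Q = 0.170732, giving −¼ ln(0.170732) = 0.441915.
d = 0.311264 + 0.441915 = 0.753179.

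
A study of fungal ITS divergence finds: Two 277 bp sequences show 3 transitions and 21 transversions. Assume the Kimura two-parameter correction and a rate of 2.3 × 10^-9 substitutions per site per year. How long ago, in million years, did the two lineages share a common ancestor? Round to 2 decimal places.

P = 3/277 ≈ 0.01083 and Q = 21/277 ≈ 0.075812.
Under the Kimura two-parameter model, d = −½ ln(1 − 2P − Q) − ¼ ln(1 − 2Q).
1 − 2P − Q = 0.902528, giving −½ ln(0.902528) = 0.051278.
1 − 2Q = 0.848376, giving −¼ ln(0.848376) = 0.041108.
d = 0.051278 + 0.041108 = 0.092386.
Under a molecular clock d = 2μt, so t = d/(2μ) = 0.092386 / (2 × 2.3 × 10^-9) = 20.08 million years.

20.08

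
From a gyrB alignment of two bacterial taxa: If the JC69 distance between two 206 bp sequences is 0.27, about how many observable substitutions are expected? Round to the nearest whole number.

47

Invert JC69: p = (3/4)(1 − e^(−4d/3)) = 0.75 × (1 − e^(-0.36)) = 0.75 × (1 − 0.697676) = 0.226743.
Expected differing sites = pL ≈ 0.226743 × 206 = 46.709058 ≈ 47.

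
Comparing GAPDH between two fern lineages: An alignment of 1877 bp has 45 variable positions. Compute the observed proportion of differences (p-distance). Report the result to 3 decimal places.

p = 45/1877 = 0.023974… ≈ 0.024 (to 3 d.p.).

0.024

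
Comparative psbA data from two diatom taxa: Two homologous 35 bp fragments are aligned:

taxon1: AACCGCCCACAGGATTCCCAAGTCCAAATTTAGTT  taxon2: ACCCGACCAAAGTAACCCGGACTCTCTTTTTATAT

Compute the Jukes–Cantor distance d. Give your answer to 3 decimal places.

The sequences differ at 15 of 35 sites, so p = 15/35 ≈ 0.428571.
d = −(3/4) ln(1 − 4p/3) = −0.75 ln(1 − 0.571428) = −0.75 ln(0.428572)
  = −0.75 × (-0.847297) = 0.635473 substitutions/site.

0.635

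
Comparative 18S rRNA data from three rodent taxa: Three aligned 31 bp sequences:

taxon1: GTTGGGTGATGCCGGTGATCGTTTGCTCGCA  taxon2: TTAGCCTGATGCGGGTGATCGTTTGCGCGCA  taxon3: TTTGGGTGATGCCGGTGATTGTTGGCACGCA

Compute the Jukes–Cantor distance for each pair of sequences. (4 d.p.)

d(taxon1,taxon2) = 0.2239, d(taxon1,taxon3) = 0.1416, d(taxon2,taxon3) = 0.2687

taxon1–taxon2: 6/31 sites differ → p ≈ 0.193548, d = −0.75 ln(1 − 0.258064) = 0.223869 ≈ 0.2239.
taxon1–taxon3: 4/31 sites differ → p ≈ 0.129032, d = −0.75 ln(1 − 0.172043) = 0.141596 ≈ 0.1416.
taxon2–taxon3: 7/31 sites differ → p ≈ 0.225806, d = −0.75 ln(1 − 0.301075) = 0.268659 ≈ 0.2687.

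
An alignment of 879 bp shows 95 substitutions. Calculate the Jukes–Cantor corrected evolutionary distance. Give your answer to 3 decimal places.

p = 95/879 ≈ 0.108077.
d = −(3/4) ln(1 − 4p/3) = −0.75 ln(1 − 0.144103) = −0.75 ln(0.855897)
  = −0.75 × (-0.155605) = 0.116704 substitutions/site.

0.117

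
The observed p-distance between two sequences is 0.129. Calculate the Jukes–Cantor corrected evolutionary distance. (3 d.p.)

d = −(3/4) ln(1 − 4p/3) = −0.75 ln(1 − 0.172) = −0.75 ln(0.828)
  = −0.75 × (-0.188742) = 0.141557 substitutions/site.

0.142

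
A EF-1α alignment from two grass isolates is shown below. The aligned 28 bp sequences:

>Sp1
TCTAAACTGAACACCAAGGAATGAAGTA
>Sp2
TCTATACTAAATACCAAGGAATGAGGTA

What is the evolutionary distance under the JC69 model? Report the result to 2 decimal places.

The sequences differ at 4 of 28 sites (5, 9, 12, 25), so p = 4/28 ≈ 0.142857.
d = −(3/4) ln(1 − 4p/3) = −0.75 ln(1 − 0.190476) = −0.75 ln(0.809524)
  = −0.75 × (-0.211309) = 0.158482 substitutions/site.

0.16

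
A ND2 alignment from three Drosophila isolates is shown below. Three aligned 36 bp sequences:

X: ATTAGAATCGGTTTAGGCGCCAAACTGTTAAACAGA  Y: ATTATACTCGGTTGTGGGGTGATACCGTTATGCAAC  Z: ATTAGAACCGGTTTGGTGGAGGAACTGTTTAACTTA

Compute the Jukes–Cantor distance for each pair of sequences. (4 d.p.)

X–Y: 13/36 sites differ → p ≈ 0.361111, d = −0.75 ln(1 − 0.481481) = 0.492584 ≈ 0.4926.
X–Z: 10/36 sites differ → p ≈ 0.277778, d = −0.75 ln(1 − 0.370371) = 0.346968 ≈ 0.3470.
Y–Z: 16/36 sites differ → p ≈ 0.444444, d = −0.75 ln(1 − 0.592592) = 0.673455 ≈ 0.6735.

d(X,Y) = 0.4926, d(X,Z) = 0.3470, d(Y,Z) = 0.6735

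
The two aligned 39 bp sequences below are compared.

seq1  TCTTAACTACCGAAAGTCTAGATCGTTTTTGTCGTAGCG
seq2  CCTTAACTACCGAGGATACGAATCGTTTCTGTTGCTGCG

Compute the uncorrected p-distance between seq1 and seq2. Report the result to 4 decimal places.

The sequences differ at 12 of 39 positions.
p = 12/39 = 0.307692… ≈ 0.3077 (to 4 d.p.).

0.3077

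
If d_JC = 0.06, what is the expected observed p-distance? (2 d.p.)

p = (3/4)(1 − e^(−4d/3)) = 0.75 × (1 − e^(-0.08)) = 0.75 × (1 − 0.923116) = 0.057663.

0.06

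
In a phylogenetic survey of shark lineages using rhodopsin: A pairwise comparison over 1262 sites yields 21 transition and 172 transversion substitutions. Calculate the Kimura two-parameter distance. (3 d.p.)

0.172

P = 21/1262 ≈ 0.01664 and Q = 172/1262 ≈ 0.136292.
Under the Kimura two-parameter model, d = −½ ln(1 − 2P − Q) − ¼ ln(1 − 2Q).
1 − 2P − Q = 0.830428, giving −½ ln(0.830428) = 0.092907.
1 − 2Q = 0.727416, giving −¼ ln(0.727416) = 0.079564.
d = 0.092907 + 0.079564 = 0.172471.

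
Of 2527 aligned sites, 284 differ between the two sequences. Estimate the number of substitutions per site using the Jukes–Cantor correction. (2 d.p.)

0.12

p = 284/2527 ≈ 0.112386.
d = −(3/4) ln(1 − 4p/3) = −0.75 ln(1 − 0.149848) = −0.75 ln(0.850152)
  = −0.75 × (-0.162340) = 0.121755 substitutions/site.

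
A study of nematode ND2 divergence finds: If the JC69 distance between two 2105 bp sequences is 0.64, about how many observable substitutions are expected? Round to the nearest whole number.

Invert JC69: p = (3/4)(1 − e^(−4d/3)) = 0.75 × (1 − e^(-0.853333)) = 0.75 × (1 − 0.425993) = 0.430505.
Expected differing sites = pL ≈ 0.430505 × 2105 = 906.213025 ≈ 906.

906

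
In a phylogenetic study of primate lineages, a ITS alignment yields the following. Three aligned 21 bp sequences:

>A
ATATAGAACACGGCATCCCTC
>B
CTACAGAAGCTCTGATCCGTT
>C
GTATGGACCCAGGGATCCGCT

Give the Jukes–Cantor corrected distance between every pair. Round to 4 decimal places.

d(A,B) = 0.7557, d(A,C) = 0.6355, d(B,C) = 0.6355

A–B: 10/21 sites differ → p ≈ 0.47619, d = −0.75 ln(1 − 0.63492) = 0.755729 ≈ 0.7557.
A–C: 9/21 sites differ → p ≈ 0.428571, d = −0.75 ln(1 − 0.571428) = 0.635472 ≈ 0.6355.
B–C: 9/21 sites differ → p ≈ 0.428571, d = −0.75 ln(1 − 0.571428) = 0.635472 ≈ 0.6355.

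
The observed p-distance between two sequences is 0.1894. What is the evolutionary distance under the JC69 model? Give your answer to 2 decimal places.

d = −(3/4) ln(1 − 4p/3) = −0.75 ln(1 − 0.252533) = −0.75 ln(0.747467)
  = −0.75 × (-0.291065) = 0.218299 substitutions/site.

0.22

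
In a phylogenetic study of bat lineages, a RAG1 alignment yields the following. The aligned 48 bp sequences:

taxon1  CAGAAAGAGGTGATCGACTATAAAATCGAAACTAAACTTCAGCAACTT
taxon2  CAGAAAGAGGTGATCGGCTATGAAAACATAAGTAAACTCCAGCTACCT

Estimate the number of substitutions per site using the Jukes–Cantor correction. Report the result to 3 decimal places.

The sequences differ at 9 of 48 sites (17, 22, 26, 28, 29, 32, 39, 44, 47), so p = 9/48 = 0.1875.
d = −(3/4) ln(1 − 4p/3) = −0.75 ln(1 − 0.25) = −0.75 ln(0.75)
  = −0.75 × (-0.287682) = 0.215762 substitutions/site.

0.216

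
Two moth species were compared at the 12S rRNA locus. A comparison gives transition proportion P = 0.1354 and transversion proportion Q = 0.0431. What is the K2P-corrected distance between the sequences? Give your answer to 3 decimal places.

0.211

Under the Kimura two-parameter model, d = −½ ln(1 − 2P − Q) − ¼ ln(1 − 2Q).
1 − 2P − Q = 0.6861, giving −½ ln(0.6861) = 0.188366.
1 − 2Q = 0.9138, giving −¼ ln(0.9138) = 0.022536.
d = 0.188366 + 0.022536 = 0.210902.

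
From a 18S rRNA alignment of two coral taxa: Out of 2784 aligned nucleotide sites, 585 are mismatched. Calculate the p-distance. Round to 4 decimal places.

0.2101

p = 585/2784 = 0.210129… ≈ 0.2101 (to 4 d.p.).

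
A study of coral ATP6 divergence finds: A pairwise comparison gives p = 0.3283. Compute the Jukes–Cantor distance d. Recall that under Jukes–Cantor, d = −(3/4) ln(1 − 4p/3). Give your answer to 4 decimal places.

0.4318

d = −(3/4) ln(1 − 4p/3) = −0.75 ln(1 − 0.437733) = −0.75 ln(0.562267)
  = −0.75 × (-0.575778) = 0.431834 substitutions/site.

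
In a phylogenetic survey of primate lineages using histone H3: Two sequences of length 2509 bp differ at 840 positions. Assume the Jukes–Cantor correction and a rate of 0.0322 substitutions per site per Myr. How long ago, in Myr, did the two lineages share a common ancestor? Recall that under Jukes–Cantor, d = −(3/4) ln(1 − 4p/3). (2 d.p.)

6.89

p = 840/2509 ≈ 0.334795.
d = −(3/4) ln(1 − 4p/3) = −0.75 ln(1 − 0.446393) = −0.75 ln(0.553607)
  = −0.75 × (-0.591300) = 0.443475 substitutions/site.
Under a molecular clock d = 2μt, so t = d/(2μ) = 0.443475 / (2 × 0.0322) = 6.89 Myr.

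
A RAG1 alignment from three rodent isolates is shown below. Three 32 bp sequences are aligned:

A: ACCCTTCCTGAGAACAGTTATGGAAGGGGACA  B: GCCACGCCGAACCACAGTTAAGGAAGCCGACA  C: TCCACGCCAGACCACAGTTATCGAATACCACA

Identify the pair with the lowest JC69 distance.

A–B: 11/32 differ, p = 0.344, d = 0.460.
A–C: 12/32 differ, p = 0.375, d = 0.520.
B–C: 8/32 differ, p = 0.250, d = 0.304.
The smallest distance is between B and C.

B and C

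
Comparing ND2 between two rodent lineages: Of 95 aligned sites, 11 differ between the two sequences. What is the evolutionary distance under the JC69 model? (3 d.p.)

p = 11/95 ≈ 0.115789.
d = −(3/4) ln(1 − 4p/3) = −0.75 ln(1 − 0.154385) = −0.75 ln(0.845615)
  = −0.75 × (-0.167691) = 0.125768 substitutions/site.

0.126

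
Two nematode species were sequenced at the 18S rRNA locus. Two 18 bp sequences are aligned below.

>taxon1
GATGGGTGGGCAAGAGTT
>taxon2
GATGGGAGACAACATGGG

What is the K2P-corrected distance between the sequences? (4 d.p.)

0.8483

Of 18 sites, 2 differences are transitions and 7 are transversions, so P = 2/18 ≈ 0.111111 and Q = 7/18 ≈ 0.388889.
Under the Kimura two-parameter model, d = −½ ln(1 − 2P − Q) − ¼ ln(1 − 2Q).
1 − 2P − Q = 0.388889, giving −½ ln(0.388889) = 0.472231.
1 − 2Q = 0.222222, giving −¼ ln(0.222222) = 0.376020.
d = 0.472231 + 0.376020 = 0.848251.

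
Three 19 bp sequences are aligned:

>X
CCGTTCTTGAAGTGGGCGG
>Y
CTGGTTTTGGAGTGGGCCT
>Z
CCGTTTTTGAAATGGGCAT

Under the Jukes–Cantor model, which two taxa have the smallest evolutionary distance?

X and Z

X–Y: 6/19 differ, p = 0.316, d = 0.410.
X–Z: 4/19 differ, p = 0.211, d = 0.247.
Y–Z: 5/19 differ, p = 0.263, d = 0.324.
The smallest distance is between X and Z.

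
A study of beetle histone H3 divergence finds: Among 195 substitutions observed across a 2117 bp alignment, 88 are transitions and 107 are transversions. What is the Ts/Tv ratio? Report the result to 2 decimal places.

0.82

R = 88/107 = 0.822429… ≈ 0.82 (to 2 d.p.).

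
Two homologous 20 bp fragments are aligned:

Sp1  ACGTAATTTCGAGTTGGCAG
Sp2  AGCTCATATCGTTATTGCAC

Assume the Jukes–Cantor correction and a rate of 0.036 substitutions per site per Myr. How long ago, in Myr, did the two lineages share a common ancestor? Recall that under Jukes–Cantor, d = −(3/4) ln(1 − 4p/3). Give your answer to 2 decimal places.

The sequences differ at 9 of 20 sites (2, 3, 5, 8, 12, 13, 14, 16, 20), so p = 9/20 = 0.45.
d = −(3/4) ln(1 − 4p/3) = −0.75 ln(1 − 0.6) = −0.75 ln(0.4)
  = −0.75 × (-0.916291) = 0.687218 substitutions/site.
Under a molecular clock d = 2μt, so t = d/(2μ) = 0.687218 / (2 × 0.036) = 9.54 Myr.

9.54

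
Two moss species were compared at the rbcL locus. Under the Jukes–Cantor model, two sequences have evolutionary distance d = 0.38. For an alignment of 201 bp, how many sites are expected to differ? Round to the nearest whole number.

60

Invert JC69: p = (3/4)(1 − e^(−4d/3)) = 0.75 × (1 − e^(-0.506667)) = 0.75 × (1 − 0.602500) = 0.298125.
Expected differing sites = pL ≈ 0.298125 × 201 = 59.923125 ≈ 60.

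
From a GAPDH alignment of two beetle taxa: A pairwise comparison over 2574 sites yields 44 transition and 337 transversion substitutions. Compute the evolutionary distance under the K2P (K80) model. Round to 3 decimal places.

0.166

P = 44/2574 ≈ 0.017094 and Q = 337/2574 ≈ 0.130925.
Under the Kimura two-parameter model, d = −½ ln(1 − 2P − Q) − ¼ ln(1 − 2Q).
1 − 2P − Q = 0.834887, giving −½ ln(0.834887) = 0.090229.
1 − 2Q = 0.73815, giving −¼ ln(0.73815) = 0.075902.
d = 0.090229 + 0.075902 = 0.166131.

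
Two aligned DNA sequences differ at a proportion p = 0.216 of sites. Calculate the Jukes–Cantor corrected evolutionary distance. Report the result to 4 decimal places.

0.2548

d = −(3/4) ln(1 − 4p/3) = −0.75 ln(1 − 0.288) = −0.75 ln(0.712)
  = −0.75 × (-0.339677) = 0.254758 substitutions/site.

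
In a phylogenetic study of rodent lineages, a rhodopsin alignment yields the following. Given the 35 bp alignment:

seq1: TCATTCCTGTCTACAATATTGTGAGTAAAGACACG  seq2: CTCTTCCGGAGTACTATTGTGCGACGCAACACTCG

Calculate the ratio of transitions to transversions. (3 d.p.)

Transitions are A↔G and C↔T; transversions are all other mismatches.
Transitions: 3. Transversions: 12.
R = 3/12 = 0.250.

0.250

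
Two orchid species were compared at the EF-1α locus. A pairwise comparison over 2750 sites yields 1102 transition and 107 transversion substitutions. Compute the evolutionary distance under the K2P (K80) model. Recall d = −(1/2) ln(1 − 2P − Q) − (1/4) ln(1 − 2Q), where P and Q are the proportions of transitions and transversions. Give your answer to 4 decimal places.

0.9377

P = 1102/2750 ≈ 0.400727 and Q = 107/2750 ≈ 0.038909.
Under the Kimura two-parameter model, d = −½ ln(1 − 2P − Q) − ¼ ln(1 − 2Q).
1 − 2P − Q = 0.159637, giving −½ ln(0.159637) = 0.917426.
1 − 2Q = 0.922182, giving −¼ ln(0.922182) = 0.020253.
d = 0.917426 + 0.020253 = 0.937679.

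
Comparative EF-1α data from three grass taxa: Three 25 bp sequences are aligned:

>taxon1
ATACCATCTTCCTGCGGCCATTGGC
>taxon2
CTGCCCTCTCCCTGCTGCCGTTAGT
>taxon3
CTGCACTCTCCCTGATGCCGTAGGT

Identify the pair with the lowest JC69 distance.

taxon2 and taxon3

taxon1–taxon2: 8/25 differ, p = 0.320, d = 0.417.
taxon1–taxon3: 10/25 differ, p = 0.400, d = 0.572.
taxon2–taxon3: 4/25 differ, p = 0.160, d = 0.180.
The smallest distance is between taxon2 and taxon3.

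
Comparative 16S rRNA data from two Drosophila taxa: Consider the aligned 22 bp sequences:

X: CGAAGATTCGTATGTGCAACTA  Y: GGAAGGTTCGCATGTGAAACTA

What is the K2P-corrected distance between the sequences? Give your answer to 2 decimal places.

0.21

Of 22 sites, 2 differences are transitions and 2 are transversions, so P = 2/22 ≈ 0.090909 and Q = 2/22 ≈ 0.090909.
Under the Kimura two-parameter model, d = −½ ln(1 − 2P − Q) − ¼ ln(1 − 2Q).
1 − 2P − Q = 0.727273, giving −½ ln(0.727273) = 0.159227.
1 − 2Q = 0.818182, giving −¼ ln(0.818182) = 0.050168.
d = 0.159227 + 0.050168 = 0.209395.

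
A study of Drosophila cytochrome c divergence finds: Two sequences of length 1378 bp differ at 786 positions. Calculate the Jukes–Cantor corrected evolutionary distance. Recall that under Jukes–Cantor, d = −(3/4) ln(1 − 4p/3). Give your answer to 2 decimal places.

1.07

p = 786/1378 ≈ 0.570392.
d = −(3/4) ln(1 − 4p/3) = −0.75 ln(1 − 0.760523) = −0.75 ln(0.239477)
  = −0.75 × (-1.429298) = 1.071974 substitutions/site.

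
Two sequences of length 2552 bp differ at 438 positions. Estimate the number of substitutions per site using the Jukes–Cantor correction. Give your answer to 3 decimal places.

p = 438/2552 ≈ 0.17163.
d = −(3/4) ln(1 − 4p/3) = −0.75 ln(1 − 0.22884) = −0.75 ln(0.77116)
  = −0.75 × (-0.259859) = 0.194894 substitutions/site.

0.195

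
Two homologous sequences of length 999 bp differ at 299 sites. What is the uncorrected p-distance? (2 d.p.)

0.30

p = 299/999 = 0.299299… ≈ 0.30 (to 2 d.p.).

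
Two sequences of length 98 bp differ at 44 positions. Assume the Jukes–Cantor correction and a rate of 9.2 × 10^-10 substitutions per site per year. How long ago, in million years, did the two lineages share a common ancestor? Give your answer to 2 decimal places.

p = 44/98 ≈ 0.44898.
d = −(3/4) ln(1 − 4p/3) = −0.75 ln(1 − 0.59864) = −0.75 ln(0.40136)
  = −0.75 × (-0.912896) = 0.684672 substitutions/site.
Under a molecular clock d = 2μt, so t = d/(2μ) = 0.684672 / (2 × 9.2 × 10^-10) = 372.10 million years.

372.10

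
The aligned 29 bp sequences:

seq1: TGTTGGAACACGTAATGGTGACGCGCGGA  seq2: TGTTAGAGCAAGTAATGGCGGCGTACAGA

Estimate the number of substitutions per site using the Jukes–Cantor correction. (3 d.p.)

The sequences differ at 8 of 29 sites (5, 8, 11, 19, 21, 24, 25, 27), so p = 8/29 ≈ 0.275862.
d = −(3/4) ln(1 − 4p/3) = −0.75 ln(1 − 0.367816) = −0.75 ln(0.632184)
  = −0.75 × (-0.458575) = 0.343931 substitutions/site.

0.344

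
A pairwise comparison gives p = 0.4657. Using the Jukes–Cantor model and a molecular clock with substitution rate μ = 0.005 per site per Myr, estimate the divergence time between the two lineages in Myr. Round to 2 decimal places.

d = −(3/4) ln(1 − 4p/3) = −0.75 ln(1 − 0.620933) = −0.75 ln(0.379067)
  = −0.75 × (-0.970042) = 0.727532 substitutions/site.
Under a molecular clock d = 2μt, so t = d/(2μ) = 0.727532 / (2 × 0.005) = 72.75 Myr.

72.75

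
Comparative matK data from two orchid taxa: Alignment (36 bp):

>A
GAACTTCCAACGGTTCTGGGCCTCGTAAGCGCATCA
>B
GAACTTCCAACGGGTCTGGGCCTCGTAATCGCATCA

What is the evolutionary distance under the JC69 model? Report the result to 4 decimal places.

0.0577

The sequences differ at 2 of 36 sites (14, 29), so p = 2/36 ≈ 0.055556.
d = −(3/4) ln(1 − 4p/3) = −0.75 ln(1 − 0.074075) = −0.75 ln(0.925925)
  = −0.75 × (-0.076962) = 0.057722 substitutions/site.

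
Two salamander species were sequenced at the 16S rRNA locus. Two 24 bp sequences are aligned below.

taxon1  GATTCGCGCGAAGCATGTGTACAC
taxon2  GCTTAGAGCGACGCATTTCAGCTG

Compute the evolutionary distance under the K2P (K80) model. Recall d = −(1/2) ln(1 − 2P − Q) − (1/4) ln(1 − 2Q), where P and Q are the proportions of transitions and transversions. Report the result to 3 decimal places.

Of 24 sites, 1 differences are transitions and 9 are transversions, so P = 1/24 ≈ 0.041667 and Q = 9/24 = 0.375.
Under the Kimura two-parameter model, d = −½ ln(1 − 2P − Q) − ¼ ln(1 − 2Q).
1 − 2P − Q = 0.541666, giving −½ ln(0.541666) = 0.306553.
1 − 2Q = 0.25, giving −¼ ln(0.25) = 0.346574.
d = 0.306553 + 0.346574 = 0.653127.

0.653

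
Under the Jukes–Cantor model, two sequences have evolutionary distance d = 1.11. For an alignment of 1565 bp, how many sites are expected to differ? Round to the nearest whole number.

907

Invert JC69: p = (3/4)(1 − e^(−4d/3)) = 0.75 × (1 − e^(-1.48)) = 0.75 × (1 − 0.227638) = 0.579272.
Expected differing sites = pL ≈ 0.579272 × 1565 = 906.56068 ≈ 907.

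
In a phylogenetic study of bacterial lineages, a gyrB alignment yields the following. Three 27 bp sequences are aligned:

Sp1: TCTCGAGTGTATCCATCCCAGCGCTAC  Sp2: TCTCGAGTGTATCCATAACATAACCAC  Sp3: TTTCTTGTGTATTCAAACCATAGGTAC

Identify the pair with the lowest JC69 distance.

Sp1–Sp2: 6/27 differ, p = 0.222, d = 0.264.
Sp1–Sp3: 9/27 differ, p = 0.333, d = 0.441.
Sp2–Sp3: 9/27 differ, p = 0.333, d = 0.441.
The smallest distance is between Sp1 and Sp2.

Sp1 and Sp2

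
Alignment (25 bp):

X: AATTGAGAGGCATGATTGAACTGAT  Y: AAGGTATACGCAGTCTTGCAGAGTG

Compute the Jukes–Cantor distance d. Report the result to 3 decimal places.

The sequences differ at 13 of 25 sites, so p = 13/25 = 0.52.
d = −(3/4) ln(1 − 4p/3) = −0.75 ln(1 − 0.693333) = −0.75 ln(0.306667)
  = −0.75 × (-1.181993) = 0.886495 substitutions/site.

0.886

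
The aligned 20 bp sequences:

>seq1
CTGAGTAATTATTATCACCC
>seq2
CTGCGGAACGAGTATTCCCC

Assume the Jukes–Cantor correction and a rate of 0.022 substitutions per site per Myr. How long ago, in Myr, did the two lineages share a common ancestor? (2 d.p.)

The sequences differ at 7 of 20 sites (4, 6, 9, 10, 12, 16, 17), so p = 7/20 = 0.35.
d = −(3/4) ln(1 − 4p/3) = −0.75 ln(1 − 0.466667) = −0.75 ln(0.533333)
  = −0.75 × (-0.628609) = 0.471457 substitutions/site.
Under a molecular clock d = 2μt, so t = d/(2μ) = 0.471457 / (2 × 0.022) = 10.71 Myr.

10.71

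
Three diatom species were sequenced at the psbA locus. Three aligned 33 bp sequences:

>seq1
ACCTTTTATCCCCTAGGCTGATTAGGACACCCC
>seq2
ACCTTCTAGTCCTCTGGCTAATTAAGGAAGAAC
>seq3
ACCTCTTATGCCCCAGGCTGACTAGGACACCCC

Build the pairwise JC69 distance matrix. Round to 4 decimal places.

d(seq1,seq2) = 0.5587, d(seq1,seq3) = 0.1322, d(seq2,seq3) = 0.6254

seq1–seq2: 13/33 sites differ → p ≈ 0.393939, d = −0.75 ln(1 − 0.525252) = 0.558728 ≈ 0.5587.
seq1–seq3: 4/33 sites differ → p ≈ 0.121212, d = −0.75 ln(1 − 0.161616) = 0.132209 ≈ 0.1322.
seq2–seq3: 14/33 sites differ → p ≈ 0.424242, d = −0.75 ln(1 − 0.565656) = 0.625439 ≈ 0.6254.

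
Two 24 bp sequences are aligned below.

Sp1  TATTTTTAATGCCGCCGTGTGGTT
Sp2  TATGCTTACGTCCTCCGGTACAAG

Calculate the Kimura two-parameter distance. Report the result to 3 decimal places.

1.112

Of 24 sites, 2 differences are transitions and 11 are transversions, so P = 2/24 ≈ 0.083333 and Q = 11/24 ≈ 0.458333.
Under the Kimura two-parameter model, d = −½ ln(1 − 2P − Q) − ¼ ln(1 − 2Q).
1 − 2P − Q = 0.375001, giving −½ ln(0.375001) = 0.490413.
1 − 2Q = 0.083334, giving −¼ ln(0.083334) = 0.621225.
d = 0.490413 + 0.621225 = 1.111638.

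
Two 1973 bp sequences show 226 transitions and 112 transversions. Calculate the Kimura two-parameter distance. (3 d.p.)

0.198

P = 226/1973 ≈ 0.114546 and Q = 112/1973 ≈ 0.056766.
Under the Kimura two-parameter model, d = −½ ln(1 − 2P − Q) − ¼ ln(1 − 2Q).
1 − 2P − Q = 0.714142, giving −½ ln(0.714142) = 0.168337.
1 − 2Q = 0.886468, giving −¼ ln(0.886468) = 0.030128.
d = 0.168337 + 0.030128 = 0.198465.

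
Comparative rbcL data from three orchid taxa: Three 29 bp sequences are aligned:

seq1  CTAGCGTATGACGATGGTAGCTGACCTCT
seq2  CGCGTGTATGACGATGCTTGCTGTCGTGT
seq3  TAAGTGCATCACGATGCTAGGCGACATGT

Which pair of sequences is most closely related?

seq1–seq2: 8/29 differ, p = 0.276, d = 0.344.
seq1–seq3: 10/29 differ, p = 0.345, d = 0.462.
seq2–seq3: 10/29 differ, p = 0.345, d = 0.462.
The smallest distance is between seq1 and seq2.

seq1 and seq2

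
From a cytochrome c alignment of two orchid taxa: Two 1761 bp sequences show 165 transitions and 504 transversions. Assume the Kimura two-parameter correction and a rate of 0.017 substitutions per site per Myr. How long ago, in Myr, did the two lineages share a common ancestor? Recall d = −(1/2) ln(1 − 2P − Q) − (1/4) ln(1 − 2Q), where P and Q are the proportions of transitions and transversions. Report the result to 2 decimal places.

P = 165/1761 ≈ 0.093697 and Q = 504/1761 ≈ 0.286201.
Under the Kimura two-parameter model, d = −½ ln(1 − 2P − Q) − ¼ ln(1 − 2Q).
1 − 2P − Q = 0.526405, giving −½ ln(0.526405) = 0.320842.
1 − 2Q = 0.427598, giving −¼ ln(0.427598) = 0.212393.
d = 0.320842 + 0.212393 = 0.533235.
Under a molecular clock d = 2μt, so t = d/(2μ) = 0.533235 / (2 × 0.017) = 15.68 Myr.

15.68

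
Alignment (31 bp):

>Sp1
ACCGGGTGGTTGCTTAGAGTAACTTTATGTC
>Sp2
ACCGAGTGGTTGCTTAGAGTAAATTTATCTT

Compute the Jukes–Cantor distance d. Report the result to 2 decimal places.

0.14

The sequences differ at 4 of 31 sites (5, 23, 29, 31), so p = 4/31 ≈ 0.129032.
d = −(3/4) ln(1 − 4p/3) = −0.75 ln(1 − 0.172043) = −0.75 ln(0.827957)
  = −0.75 × (-0.188794) = 0.141596 substitutions/site.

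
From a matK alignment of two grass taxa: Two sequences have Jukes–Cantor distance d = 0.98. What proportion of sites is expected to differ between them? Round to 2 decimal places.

p = (3/4)(1 − e^(−4d/3)) = 0.75 × (1 − e^(-1.306667)) = 0.75 × (1 − 0.270721) = 0.546959.

0.55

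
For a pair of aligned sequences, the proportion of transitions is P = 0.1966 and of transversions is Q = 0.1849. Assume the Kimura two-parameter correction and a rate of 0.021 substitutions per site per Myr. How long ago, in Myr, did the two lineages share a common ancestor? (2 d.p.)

Under the Kimura two-parameter model, d = −½ ln(1 − 2P − Q) − ¼ ln(1 − 2Q).
1 − 2P − Q = 0.4219, giving −½ ln(0.4219) = 0.431493.
1 − 2Q = 0.6302, giving −¼ ln(0.6302) = 0.115430.
d = 0.431493 + 0.115430 = 0.546923.
Under a molecular clock d = 2μt, so t = d/(2μ) = 0.546923 / (2 × 0.021) = 13.02 Myr.

13.02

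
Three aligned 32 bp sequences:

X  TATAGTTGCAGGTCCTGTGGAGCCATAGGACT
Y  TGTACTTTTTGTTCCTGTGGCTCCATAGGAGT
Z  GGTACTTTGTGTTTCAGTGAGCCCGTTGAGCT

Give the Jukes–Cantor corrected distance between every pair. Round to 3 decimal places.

d(X,Y) = 0.353, d(X,Z) = 0.824, d(Y,Z) = 0.520

X–Y: 9/32 sites differ → p = 0.28125, d = −0.75 ln(1 − 0.375) = 0.352503 ≈ 0.353.
X–Z: 16/32 sites differ → p = 0.5, d = −0.75 ln(1 − 0.666667) = 0.823960 ≈ 0.824.
Y–Z: 12/32 sites differ → p = 0.375, d = −0.75 ln(1 − 0.5) = 0.519860 ≈ 0.520.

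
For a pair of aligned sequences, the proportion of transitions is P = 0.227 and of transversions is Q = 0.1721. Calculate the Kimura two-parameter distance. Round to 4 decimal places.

Under the Kimura two-parameter model, d = −½ ln(1 − 2P − Q) − ¼ ln(1 − 2Q).
1 − 2P − Q = 0.3739, giving −½ ln(0.3739) = 0.491883.
1 − 2Q = 0.6558, giving −¼ ln(0.6558) = 0.105475.
d = 0.491883 + 0.105475 = 0.597358.

0.5974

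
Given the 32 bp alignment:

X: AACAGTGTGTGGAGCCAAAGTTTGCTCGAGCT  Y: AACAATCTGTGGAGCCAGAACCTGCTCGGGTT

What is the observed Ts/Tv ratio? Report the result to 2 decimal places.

Transitions are A↔G and C↔T; transversions are all other mismatches.
Transitions: 7. Transversions: 1.
R = 7/1 = 7.00.

7.00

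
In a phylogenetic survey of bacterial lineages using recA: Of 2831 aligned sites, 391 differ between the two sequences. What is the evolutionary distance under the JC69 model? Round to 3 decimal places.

0.153

p = 391/2831 ≈ 0.138114.
d = −(3/4) ln(1 − 4p/3) = −0.75 ln(1 − 0.184152) = −0.75 ln(0.815848)
  = −0.75 × (-0.203527) = 0.152645 substitutions/site.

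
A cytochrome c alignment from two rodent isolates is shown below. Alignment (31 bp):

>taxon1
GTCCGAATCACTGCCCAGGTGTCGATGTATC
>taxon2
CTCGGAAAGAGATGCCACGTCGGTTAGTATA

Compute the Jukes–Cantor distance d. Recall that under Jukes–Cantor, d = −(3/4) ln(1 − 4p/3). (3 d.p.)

0.874

The sequences differ at 16 of 31 sites, so p = 16/31 ≈ 0.516129.
d = −(3/4) ln(1 − 4p/3) = −0.75 ln(1 − 0.688172) = −0.75 ln(0.311828)
  = −0.75 × (-1.165304) = 0.873978 substitutions/site.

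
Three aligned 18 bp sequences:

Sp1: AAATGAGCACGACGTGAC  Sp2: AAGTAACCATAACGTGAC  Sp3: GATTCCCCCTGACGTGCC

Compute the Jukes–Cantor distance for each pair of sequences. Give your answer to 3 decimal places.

Sp1–Sp2: 5/18 sites differ → p ≈ 0.277778, d = −0.75 ln(1 − 0.370371) = 0.346968 ≈ 0.347.
Sp1–Sp3: 8/18 sites differ → p ≈ 0.444444, d = −0.75 ln(1 − 0.592592) = 0.673455 ≈ 0.673.
Sp2–Sp3: 7/18 sites differ → p ≈ 0.388889, d = −0.75 ln(1 − 0.518519) = 0.548166 ≈ 0.548.

d(Sp1,Sp2) = 0.347, d(Sp1,Sp3) = 0.673, d(Sp2,Sp3) = 0.548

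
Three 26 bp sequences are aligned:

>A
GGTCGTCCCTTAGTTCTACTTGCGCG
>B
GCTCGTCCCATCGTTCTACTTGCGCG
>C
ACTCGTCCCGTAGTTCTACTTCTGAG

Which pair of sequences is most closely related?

A–B: 3/26 differ, p = 0.115, d = 0.125.
A–C: 6/26 differ, p = 0.231, d = 0.276.
B–C: 6/26 differ, p = 0.231, d = 0.276.
The smallest distance is between A and B.

A and B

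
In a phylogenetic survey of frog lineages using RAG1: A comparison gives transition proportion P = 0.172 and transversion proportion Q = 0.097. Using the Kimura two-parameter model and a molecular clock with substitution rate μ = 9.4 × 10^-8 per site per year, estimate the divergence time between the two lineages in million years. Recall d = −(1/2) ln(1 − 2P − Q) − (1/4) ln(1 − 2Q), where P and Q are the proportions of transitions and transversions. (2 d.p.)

1.83

Under the Kimura two-parameter model, d = −½ ln(1 − 2P − Q) − ¼ ln(1 − 2Q).
1 − 2P − Q = 0.559, giving −½ ln(0.559) = 0.290803.
1 − 2Q = 0.806, giving −¼ ln(0.806) = 0.053918.
d = 0.290803 + 0.053918 = 0.344721.
Under a molecular clock d = 2μt, so t = d/(2μ) = 0.344721 / (2 × 9.4 × 10^-8) = 1.83 million years.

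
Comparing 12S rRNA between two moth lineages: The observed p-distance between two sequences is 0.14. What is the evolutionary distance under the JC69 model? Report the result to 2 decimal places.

0.15

d = −(3/4) ln(1 − 4p/3) = −0.75 ln(1 − 0.186667) = −0.75 ln(0.813333)
  = −0.75 × (-0.206615) = 0.154961 substitutions/site.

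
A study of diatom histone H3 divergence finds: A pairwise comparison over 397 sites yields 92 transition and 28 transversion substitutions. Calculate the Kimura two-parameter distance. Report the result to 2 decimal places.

P = 92/397 ≈ 0.231738 and Q = 28/397 ≈ 0.070529.
Under the Kimura two-parameter model, d = −½ ln(1 − 2P − Q) − ¼ ln(1 − 2Q).
1 − 2P − Q = 0.465995, giving −½ ln(0.465995) = 0.381790.
1 − 2Q = 0.858942, giving −¼ ln(0.858942) = 0.038013.
d = 0.381790 + 0.038013 = 0.419803.

0.42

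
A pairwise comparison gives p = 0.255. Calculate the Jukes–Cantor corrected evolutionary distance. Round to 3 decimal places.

0.312

d = −(3/4) ln(1 − 4p/3) = −0.75 ln(1 − 0.34) = −0.75 ln(0.66)
  = −0.75 × (-0.415515) = 0.311636 substitutions/site.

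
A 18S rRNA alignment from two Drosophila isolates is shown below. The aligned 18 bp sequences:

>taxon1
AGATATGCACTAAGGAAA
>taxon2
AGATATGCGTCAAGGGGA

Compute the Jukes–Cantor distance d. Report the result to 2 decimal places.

0.35

The sequences differ at 5 of 18 sites (9, 10, 11, 16, 17), so p = 5/18 ≈ 0.277778.
d = −(3/4) ln(1 − 4p/3) = −0.75 ln(1 − 0.370371) = −0.75 ln(0.629629)
  = −0.75 × (-0.462625) = 0.346969 substitutions/site.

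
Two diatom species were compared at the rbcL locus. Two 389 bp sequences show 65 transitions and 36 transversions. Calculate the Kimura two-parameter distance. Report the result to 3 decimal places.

P = 65/389 ≈ 0.167095 and Q = 36/389 ≈ 0.092545.
Under the Kimura two-parameter model, d = −½ ln(1 − 2P − Q) − ¼ ln(1 − 2Q).
1 − 2P − Q = 0.573265, giving −½ ln(0.573265) = 0.278204.
1 − 2Q = 0.81491, giving −¼ ln(0.81491) = 0.051169.
d = 0.278204 + 0.051169 = 0.329373.

0.329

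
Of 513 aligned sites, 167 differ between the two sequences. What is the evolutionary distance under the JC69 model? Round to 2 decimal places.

p = 167/513 ≈ 0.325536.
d = −(3/4) ln(1 − 4p/3) = −0.75 ln(1 − 0.434048) = −0.75 ln(0.565952)
  = −0.75 × (-0.569246) = 0.426935 substitutions/site.

0.43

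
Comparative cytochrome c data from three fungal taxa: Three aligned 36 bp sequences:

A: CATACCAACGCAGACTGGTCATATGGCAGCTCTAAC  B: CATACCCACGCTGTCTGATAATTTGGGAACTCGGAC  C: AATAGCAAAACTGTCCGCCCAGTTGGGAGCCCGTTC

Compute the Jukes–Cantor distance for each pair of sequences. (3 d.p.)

d(A,B) = 0.347, d(A,C) = 0.673, d(B,C) = 0.548

A–B: 10/36 sites differ → p ≈ 0.277778, d = −0.75 ln(1 − 0.370371) = 0.346968 ≈ 0.347.
A–C: 16/36 sites differ → p ≈ 0.444444, d = −0.75 ln(1 − 0.592592) = 0.673455 ≈ 0.673.
B–C: 14/36 sites differ → p ≈ 0.388889, d = −0.75 ln(1 − 0.518519) = 0.548166 ≈ 0.548.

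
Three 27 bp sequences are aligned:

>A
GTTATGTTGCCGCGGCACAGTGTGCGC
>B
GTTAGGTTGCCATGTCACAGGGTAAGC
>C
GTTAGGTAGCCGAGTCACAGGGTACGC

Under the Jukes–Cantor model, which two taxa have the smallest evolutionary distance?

B and C

A–B: 7/27 differ, p = 0.259, d = 0.318.
A–C: 6/27 differ, p = 0.222, d = 0.264.
B–C: 4/27 differ, p = 0.148, d = 0.165.
The smallest distance is between B and C.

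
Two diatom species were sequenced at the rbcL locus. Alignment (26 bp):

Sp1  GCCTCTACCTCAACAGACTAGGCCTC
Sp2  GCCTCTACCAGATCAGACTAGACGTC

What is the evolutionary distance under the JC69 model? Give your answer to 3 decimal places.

0.222

The sequences differ at 5 of 26 sites (10, 11, 13, 22, 24), so p = 5/26 ≈ 0.192308.
d = −(3/4) ln(1 − 4p/3) = −0.75 ln(1 − 0.256411) = −0.75 ln(0.743589)
  = −0.75 × (-0.296267) = 0.222200 substitutions/site.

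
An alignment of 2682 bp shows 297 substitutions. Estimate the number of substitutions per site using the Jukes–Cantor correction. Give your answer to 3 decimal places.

p = 297/2682 ≈ 0.110738.
d = −(3/4) ln(1 − 4p/3) = −0.75 ln(1 − 0.147651) = −0.75 ln(0.852349)
  = −0.75 × (-0.159759) = 0.119819 substitutions/site.

0.120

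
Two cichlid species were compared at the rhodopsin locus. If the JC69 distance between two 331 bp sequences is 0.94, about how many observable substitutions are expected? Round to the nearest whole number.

Invert JC69: p = (3/4)(1 − e^(−4d/3)) = 0.75 × (1 − e^(-1.253333)) = 0.75 × (1 − 0.285551) = 0.535837.
Expected differing sites = pL ≈ 0.535837 × 331 = 177.362047 ≈ 177.

177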